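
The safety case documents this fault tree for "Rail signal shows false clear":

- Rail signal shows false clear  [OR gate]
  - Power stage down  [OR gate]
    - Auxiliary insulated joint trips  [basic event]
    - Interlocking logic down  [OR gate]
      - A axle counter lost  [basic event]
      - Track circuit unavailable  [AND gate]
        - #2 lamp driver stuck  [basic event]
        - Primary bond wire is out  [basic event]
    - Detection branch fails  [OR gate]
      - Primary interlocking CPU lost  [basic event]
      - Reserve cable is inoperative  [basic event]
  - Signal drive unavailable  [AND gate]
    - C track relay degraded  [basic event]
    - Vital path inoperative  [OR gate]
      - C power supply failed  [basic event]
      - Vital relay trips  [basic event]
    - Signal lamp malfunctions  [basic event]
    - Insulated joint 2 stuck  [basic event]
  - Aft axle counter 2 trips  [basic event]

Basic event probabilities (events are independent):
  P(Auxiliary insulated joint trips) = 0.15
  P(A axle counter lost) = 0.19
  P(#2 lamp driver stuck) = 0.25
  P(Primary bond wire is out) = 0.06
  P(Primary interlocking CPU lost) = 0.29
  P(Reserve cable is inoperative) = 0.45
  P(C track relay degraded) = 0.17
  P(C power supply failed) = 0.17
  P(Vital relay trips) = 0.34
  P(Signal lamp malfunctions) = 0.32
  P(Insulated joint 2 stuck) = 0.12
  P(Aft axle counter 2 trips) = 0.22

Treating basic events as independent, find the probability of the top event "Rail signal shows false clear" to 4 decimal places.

P(Track circuit unavailable) [AND] = 0.25 × 0.06 = 0.015000
P(Interlocking logic down) [OR] = 1 − (1−0.19) × (1−0.015000) = 0.202150
P(Detection branch fails) [OR] = 1 − (1−0.29) × (1−0.45) = 0.609500
P(Power stage down) [OR] = 1 − (1−0.15) × (1−0.202150) × (1−0.609500) = 0.735174
P(Vital path inoperative) [OR] = 1 − (1−0.17) × (1−0.34) = 0.452200
P(Signal drive unavailable) [AND] = 0.17 × 0.452200 × 0.32 × 0.12 = 0.002952
P(Rail signal shows false clear) [OR] = 1 − (1−0.735174) × (1−0.002952) × (1−0.22) = 0.794045
Rounded to 4 decimal places: P(Rail signal shows false clear) ≈ 0.7940.

0.7940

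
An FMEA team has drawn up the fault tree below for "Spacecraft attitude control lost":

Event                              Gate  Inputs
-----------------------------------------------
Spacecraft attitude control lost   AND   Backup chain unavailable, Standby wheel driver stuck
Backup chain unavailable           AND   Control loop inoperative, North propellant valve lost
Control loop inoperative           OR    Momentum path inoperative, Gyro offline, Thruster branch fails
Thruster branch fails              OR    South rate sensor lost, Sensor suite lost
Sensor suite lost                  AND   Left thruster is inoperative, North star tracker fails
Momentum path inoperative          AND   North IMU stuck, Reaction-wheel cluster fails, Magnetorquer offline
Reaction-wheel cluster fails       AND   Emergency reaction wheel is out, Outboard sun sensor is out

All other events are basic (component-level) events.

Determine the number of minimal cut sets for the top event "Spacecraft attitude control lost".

4

Reaction-wheel cluster fails [AND]: one cut set from each child combined → 1 × 1 = 1 cut set(s).
Momentum path inoperative [AND]: one cut set from each child combined → 1 × 1 × 1 = 1 cut set(s).
Sensor suite lost [AND]: one cut set from each child combined → 1 × 1 = 1 cut set(s).
Thruster branch fails [OR]: union of children's cut sets → 2 cut set(s).
Control loop inoperative [OR]: union of children's cut sets → 4 cut set(s).
Backup chain unavailable [AND]: one cut set from each child combined → 4 × 1 = 4 cut set(s).
Spacecraft attitude control lost [AND]: one cut set from each child combined → 4 × 1 = 4 cut set(s).
Minimal cut sets: {Emergency reaction wheel is out, Magnetorquer offline, North IMU stuck, North propellant valve lost, Outboard sun sensor is out, Standby wheel driver stuck}; {Gyro offline, North propellant valve lost, Standby wheel driver stuck}; {North propellant valve lost, South rate sensor lost, Standby wheel driver stuck}; {Left thruster is inoperative, North propellant valve lost, North star tracker fails, Standby wheel driver stuck}.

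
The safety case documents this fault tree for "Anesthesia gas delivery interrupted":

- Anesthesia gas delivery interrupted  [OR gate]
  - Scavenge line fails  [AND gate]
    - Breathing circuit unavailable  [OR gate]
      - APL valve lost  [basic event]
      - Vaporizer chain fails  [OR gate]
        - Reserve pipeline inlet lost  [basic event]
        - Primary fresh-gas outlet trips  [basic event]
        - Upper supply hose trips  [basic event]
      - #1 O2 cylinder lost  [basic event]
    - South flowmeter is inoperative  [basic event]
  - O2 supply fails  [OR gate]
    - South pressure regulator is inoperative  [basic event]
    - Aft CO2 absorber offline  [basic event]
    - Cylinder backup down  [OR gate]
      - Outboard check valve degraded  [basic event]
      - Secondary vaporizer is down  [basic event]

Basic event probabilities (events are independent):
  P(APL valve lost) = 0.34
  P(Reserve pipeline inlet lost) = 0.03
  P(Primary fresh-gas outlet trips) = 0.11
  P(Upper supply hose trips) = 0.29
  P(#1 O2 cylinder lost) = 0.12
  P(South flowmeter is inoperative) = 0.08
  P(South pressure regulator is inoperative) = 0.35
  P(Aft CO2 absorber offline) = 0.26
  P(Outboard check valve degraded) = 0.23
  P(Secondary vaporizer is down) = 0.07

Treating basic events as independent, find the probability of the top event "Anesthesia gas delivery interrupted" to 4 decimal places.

0.6733

P(Vaporizer chain fails) [OR] = 1 − (1−0.03) × (1−0.11) × (1−0.29) = 0.387057
P(Breathing circuit unavailable) [OR] = 1 − (1−0.34) × (1−0.387057) × (1−0.12) = 0.644003
P(Scavenge line fails) [AND] = 0.644003 × 0.08 = 0.051520
P(Cylinder backup down) [OR] = 1 − (1−0.23) × (1−0.07) = 0.283900
P(O2 supply fails) [OR] = 1 − (1−0.35) × (1−0.26) × (1−0.283900) = 0.655556
P(Anesthesia gas delivery interrupted) [OR] = 1 − (1−0.051520) × (1−0.655556) = 0.673302
Rounded to 4 decimal places: P(Anesthesia gas delivery interrupted) ≈ 0.6733.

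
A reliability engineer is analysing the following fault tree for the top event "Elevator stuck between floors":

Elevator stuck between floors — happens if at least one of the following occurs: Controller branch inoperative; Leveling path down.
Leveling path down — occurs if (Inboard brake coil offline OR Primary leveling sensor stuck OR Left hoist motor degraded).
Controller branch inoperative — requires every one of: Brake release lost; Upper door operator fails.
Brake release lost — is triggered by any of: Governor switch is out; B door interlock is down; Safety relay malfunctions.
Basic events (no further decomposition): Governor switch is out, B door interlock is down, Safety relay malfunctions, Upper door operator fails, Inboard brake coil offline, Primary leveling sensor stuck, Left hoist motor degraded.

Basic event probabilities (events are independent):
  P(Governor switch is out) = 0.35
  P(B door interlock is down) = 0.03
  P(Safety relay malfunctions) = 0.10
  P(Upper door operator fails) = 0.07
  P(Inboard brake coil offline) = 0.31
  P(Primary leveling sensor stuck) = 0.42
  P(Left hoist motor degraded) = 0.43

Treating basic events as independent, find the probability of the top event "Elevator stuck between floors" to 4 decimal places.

0.7788

P(Brake release lost) [OR] = 1 − (1−0.35) × (1−0.03) × (1−0.10) = 0.432550
P(Controller branch inoperative) [AND] = 0.432550 × 0.07 = 0.030279
P(Leveling path down) [OR] = 1 − (1−0.31) × (1−0.42) × (1−0.43) = 0.771886
P(Elevator stuck between floors) [OR] = 1 − (1−0.030279) × (1−0.771886) = 0.778793
Rounded to 4 decimal places: P(Elevator stuck between floors) ≈ 0.7788.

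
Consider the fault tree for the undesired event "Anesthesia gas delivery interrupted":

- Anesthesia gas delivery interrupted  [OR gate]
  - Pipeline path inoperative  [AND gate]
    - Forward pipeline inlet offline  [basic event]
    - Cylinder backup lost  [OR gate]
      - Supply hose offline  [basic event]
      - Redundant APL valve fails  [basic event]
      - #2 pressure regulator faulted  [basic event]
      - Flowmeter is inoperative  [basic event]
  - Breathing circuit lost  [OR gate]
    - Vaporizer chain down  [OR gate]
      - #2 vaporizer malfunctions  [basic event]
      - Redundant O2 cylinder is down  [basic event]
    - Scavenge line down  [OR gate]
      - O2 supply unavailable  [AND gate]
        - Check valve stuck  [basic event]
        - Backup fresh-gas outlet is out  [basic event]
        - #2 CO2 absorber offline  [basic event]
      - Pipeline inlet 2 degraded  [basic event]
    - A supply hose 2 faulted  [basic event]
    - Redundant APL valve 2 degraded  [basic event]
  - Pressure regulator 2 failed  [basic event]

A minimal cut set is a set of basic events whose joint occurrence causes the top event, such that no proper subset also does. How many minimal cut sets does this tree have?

11

Cylinder backup lost [OR]: union of children's cut sets → 4 cut set(s).
Pipeline path inoperative [AND]: one cut set from each child combined → 1 × 4 = 4 cut set(s).
Vaporizer chain down [OR]: union of children's cut sets → 2 cut set(s).
O2 supply unavailable [AND]: one cut set from each child combined → 1 × 1 × 1 = 1 cut set(s).
Scavenge line down [OR]: union of children's cut sets → 2 cut set(s).
Breathing circuit lost [OR]: union of children's cut sets → 6 cut set(s).
Anesthesia gas delivery interrupted [OR]: union of children's cut sets → 11 cut set(s).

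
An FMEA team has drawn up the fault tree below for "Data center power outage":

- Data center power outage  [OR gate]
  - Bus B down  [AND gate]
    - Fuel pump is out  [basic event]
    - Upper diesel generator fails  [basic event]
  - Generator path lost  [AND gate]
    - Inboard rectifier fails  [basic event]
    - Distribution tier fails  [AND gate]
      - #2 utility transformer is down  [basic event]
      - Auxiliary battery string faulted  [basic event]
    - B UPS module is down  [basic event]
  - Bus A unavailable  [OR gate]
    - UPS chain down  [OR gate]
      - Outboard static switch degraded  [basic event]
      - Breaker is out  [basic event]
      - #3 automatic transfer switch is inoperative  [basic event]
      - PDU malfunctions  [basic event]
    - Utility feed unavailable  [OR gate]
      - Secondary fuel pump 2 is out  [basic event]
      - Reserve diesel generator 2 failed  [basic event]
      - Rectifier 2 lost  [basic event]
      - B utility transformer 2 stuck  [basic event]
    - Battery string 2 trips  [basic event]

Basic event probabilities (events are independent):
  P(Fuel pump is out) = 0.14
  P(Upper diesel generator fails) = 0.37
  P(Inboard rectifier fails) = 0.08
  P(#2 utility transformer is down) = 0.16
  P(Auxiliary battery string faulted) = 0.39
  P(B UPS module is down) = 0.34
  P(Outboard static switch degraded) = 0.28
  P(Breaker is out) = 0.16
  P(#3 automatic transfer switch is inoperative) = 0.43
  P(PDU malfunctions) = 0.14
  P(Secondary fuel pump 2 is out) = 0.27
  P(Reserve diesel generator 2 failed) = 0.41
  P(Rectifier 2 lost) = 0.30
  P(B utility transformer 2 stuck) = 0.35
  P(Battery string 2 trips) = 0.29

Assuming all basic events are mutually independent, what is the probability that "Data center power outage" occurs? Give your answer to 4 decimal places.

0.9610

P(Bus B down) [AND] = 0.14 × 0.37 = 0.051800
P(Distribution tier fails) [AND] = 0.16 × 0.39 = 0.062400
P(Generator path lost) [AND] = 0.08 × 0.062400 × 0.34 = 0.001697
P(UPS chain down) [OR] = 1 − (1−0.28) × (1−0.16) × (1−0.43) × (1−0.14) = 0.703527
P(Utility feed unavailable) [OR] = 1 − (1−0.27) × (1−0.41) × (1−0.30) × (1−0.35) = 0.804032
P(Bus A unavailable) [OR] = 1 − (1−0.703527) × (1−0.804032) × (1−0.29) = 0.958750
P(Data center power outage) [OR] = 1 − (1−0.051800) × (1−0.001697) × (1−0.958750) = 0.960953
Rounded to 4 decimal places: P(Data center power outage) ≈ 0.9610.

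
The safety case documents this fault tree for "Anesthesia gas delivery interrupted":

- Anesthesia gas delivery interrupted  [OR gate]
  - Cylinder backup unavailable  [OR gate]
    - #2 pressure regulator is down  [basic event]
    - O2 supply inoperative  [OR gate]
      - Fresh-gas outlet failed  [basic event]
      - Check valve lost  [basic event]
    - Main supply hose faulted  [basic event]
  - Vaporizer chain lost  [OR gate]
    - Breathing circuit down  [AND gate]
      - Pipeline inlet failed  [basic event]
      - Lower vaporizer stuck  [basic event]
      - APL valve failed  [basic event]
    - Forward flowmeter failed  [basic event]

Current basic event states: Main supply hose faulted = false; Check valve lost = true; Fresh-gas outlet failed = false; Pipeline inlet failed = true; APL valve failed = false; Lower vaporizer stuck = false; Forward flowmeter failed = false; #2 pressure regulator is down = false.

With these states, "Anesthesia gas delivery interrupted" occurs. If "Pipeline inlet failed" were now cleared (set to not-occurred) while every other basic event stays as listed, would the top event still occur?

Yes

Counterfactual: set "Pipeline inlet failed" to not occurred.
O2 supply inoperative [OR]: Fresh-gas outlet failed=not, Check valve lost=occurs → at least one input occurs → occurs.
Cylinder backup unavailable [OR]: #2 pressure regulator is down=not, O2 supply inoperative=occurs, Main supply hose faulted=not → at least one input occurs → occurs.
Breathing circuit down [AND]: Pipeline inlet failed=not, Lower vaporizer stuck=not, APL valve failed=not → not all inputs occur → does not occur.
Vaporizer chain lost [OR]: Breathing circuit down=not, Forward flowmeter failed=not → no input occurs → does not occur.
Anesthesia gas delivery interrupted [OR]: Cylinder backup unavailable=occurs, Vaporizer chain lost=not → at least one input occurs → occurs.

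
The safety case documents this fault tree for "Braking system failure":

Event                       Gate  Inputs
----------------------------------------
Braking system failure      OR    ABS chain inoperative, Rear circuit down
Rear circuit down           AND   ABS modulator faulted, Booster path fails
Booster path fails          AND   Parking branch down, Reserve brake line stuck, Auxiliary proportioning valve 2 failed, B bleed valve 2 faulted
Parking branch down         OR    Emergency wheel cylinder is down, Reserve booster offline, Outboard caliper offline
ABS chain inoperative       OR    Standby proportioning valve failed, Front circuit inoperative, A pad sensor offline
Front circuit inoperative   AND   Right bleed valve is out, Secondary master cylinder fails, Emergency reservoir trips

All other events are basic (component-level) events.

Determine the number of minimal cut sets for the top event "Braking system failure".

Front circuit inoperative [AND]: one cut set from each child combined → 1 × 1 × 1 = 1 cut set(s).
ABS chain inoperative [OR]: union of children's cut sets → 3 cut set(s).
Parking branch down [OR]: union of children's cut sets → 3 cut set(s).
Booster path fails [AND]: one cut set from each child combined → 3 × 1 × 1 × 1 = 3 cut set(s).
Rear circuit down [AND]: one cut set from each child combined → 1 × 3 = 3 cut set(s).
Braking system failure [OR]: union of children's cut sets → 6 cut set(s).
Minimal cut sets: {Standby proportioning valve failed}; {Emergency reservoir trips, Right bleed valve is out, Secondary master cylinder fails}; {A pad sensor offline}; {ABS modulator faulted, Auxiliary proportioning valve 2 failed, B bleed valve 2 faulted, Emergency wheel cylinder is down, Reserve brake line stuck}; {ABS modulator faulted, Auxiliary proportioning valve 2 failed, B bleed valve 2 faulted, Reserve booster offline, Reserve brake line stuck}; {ABS modulator faulted, Auxiliary proportioning valve 2 failed, B bleed valve 2 faulted, Outboard caliper offline, Reserve brake line stuck}.

6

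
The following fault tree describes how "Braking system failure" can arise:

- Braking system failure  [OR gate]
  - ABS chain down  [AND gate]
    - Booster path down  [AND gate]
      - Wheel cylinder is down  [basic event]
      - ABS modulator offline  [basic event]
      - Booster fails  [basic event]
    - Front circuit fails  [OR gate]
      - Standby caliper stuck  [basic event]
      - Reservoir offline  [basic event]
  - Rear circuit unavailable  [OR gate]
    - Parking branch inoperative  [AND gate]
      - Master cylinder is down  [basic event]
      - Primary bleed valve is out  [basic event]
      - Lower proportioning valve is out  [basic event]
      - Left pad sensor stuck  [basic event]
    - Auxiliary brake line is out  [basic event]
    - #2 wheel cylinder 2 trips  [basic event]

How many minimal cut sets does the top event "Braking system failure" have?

5

Booster path down [AND]: one cut set from each child combined → 1 × 1 × 1 = 1 cut set(s).
Front circuit fails [OR]: union of children's cut sets → 2 cut set(s).
ABS chain down [AND]: one cut set from each child combined → 1 × 2 = 2 cut set(s).
Parking branch inoperative [AND]: one cut set from each child combined → 1 × 1 × 1 × 1 = 1 cut set(s).
Rear circuit unavailable [OR]: union of children's cut sets → 3 cut set(s).
Braking system failure [OR]: union of children's cut sets → 5 cut set(s).
Minimal cut sets: {ABS modulator offline, Booster fails, Standby caliper stuck, Wheel cylinder is down}; {ABS modulator offline, Booster fails, Reservoir offline, Wheel cylinder is down}; {Left pad sensor stuck, Lower proportioning valve is out, Master cylinder is down, Primary bleed valve is out}; {Auxiliary brake line is out}; {#2 wheel cylinder 2 trips}.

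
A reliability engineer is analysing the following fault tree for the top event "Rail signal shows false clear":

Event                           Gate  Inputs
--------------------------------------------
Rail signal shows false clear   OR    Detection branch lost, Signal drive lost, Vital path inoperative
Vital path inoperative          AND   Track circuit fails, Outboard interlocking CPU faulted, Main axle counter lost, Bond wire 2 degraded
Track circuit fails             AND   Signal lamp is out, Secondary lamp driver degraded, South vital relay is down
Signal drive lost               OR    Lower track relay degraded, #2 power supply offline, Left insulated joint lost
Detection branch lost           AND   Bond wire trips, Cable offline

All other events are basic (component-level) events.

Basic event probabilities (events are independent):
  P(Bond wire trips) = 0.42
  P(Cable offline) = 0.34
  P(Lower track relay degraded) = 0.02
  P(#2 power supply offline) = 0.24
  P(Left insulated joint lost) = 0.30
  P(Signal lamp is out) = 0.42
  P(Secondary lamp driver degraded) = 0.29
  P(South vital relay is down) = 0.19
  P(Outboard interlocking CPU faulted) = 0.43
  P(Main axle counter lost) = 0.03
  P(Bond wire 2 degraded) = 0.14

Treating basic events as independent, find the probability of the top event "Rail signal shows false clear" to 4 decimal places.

0.5531

P(Detection branch lost) [AND] = 0.42 × 0.34 = 0.142800
P(Signal drive lost) [OR] = 1 − (1−0.02) × (1−0.24) × (1−0.30) = 0.478640
P(Track circuit fails) [AND] = 0.42 × 0.29 × 0.19 = 0.023142
P(Vital path inoperative) [AND] = 0.023142 × 0.43 × 0.03 × 0.14 = 0.000042
P(Rail signal shows false clear) [OR] = 1 − (1−0.142800) × (1−0.478640) × (1−0.000042) = 0.553109
Rounded to 4 decimal places: P(Rail signal shows false clear) ≈ 0.5531.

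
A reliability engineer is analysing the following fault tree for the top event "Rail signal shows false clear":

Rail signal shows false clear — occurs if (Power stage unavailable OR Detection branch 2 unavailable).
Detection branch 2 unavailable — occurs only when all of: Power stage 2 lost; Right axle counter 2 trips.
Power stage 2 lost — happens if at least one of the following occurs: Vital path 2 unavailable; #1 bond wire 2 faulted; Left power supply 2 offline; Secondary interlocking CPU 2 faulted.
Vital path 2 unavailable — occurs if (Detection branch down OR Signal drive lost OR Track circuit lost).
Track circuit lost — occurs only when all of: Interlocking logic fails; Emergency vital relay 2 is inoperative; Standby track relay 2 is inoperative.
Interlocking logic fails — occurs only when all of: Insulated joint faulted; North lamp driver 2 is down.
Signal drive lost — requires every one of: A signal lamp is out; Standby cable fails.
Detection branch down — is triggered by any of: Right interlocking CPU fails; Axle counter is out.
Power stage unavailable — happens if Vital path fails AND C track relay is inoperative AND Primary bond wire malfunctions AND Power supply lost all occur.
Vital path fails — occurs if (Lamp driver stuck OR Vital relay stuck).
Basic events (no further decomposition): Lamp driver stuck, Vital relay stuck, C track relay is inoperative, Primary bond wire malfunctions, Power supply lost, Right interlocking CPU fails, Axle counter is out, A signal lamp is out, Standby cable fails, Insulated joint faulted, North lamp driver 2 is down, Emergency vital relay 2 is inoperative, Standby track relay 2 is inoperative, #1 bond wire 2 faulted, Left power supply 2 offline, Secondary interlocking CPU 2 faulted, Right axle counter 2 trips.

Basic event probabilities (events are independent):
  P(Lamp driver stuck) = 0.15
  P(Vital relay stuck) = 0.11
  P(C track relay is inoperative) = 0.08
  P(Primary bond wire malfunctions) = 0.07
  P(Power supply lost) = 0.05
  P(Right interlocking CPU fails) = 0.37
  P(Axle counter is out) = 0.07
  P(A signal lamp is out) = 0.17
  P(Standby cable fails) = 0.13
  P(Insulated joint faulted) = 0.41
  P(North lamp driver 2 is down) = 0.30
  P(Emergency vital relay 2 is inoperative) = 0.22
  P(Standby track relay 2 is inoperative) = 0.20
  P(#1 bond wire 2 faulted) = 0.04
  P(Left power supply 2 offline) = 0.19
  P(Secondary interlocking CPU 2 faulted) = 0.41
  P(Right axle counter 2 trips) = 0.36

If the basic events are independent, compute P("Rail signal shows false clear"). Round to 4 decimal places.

P(Vital path fails) [OR] = 1 − (1−0.15) × (1−0.11) = 0.243500
P(Power stage unavailable) [AND] = 0.243500 × 0.08 × 0.07 × 0.05 = 0.000068
P(Detection branch down) [OR] = 1 − (1−0.37) × (1−0.07) = 0.414100
P(Signal drive lost) [AND] = 0.17 × 0.13 = 0.022100
P(Interlocking logic fails) [AND] = 0.41 × 0.30 = 0.123000
P(Track circuit lost) [AND] = 0.123000 × 0.22 × 0.20 = 0.005412
P(Vital path 2 unavailable) [OR] = 1 − (1−0.414100) × (1−0.022100) × (1−0.005412) = 0.430149
P(Power stage 2 lost) [OR] = 1 − (1−0.430149) × (1−0.04) × (1−0.19) × (1−0.41) = 0.738561
P(Detection branch 2 unavailable) [AND] = 0.738561 × 0.36 = 0.265882
P(Rail signal shows false clear) [OR] = 1 − (1−0.000068) × (1−0.265882) = 0.265932
Rounded to 4 decimal places: P(Rail signal shows false clear) ≈ 0.2659.

0.2659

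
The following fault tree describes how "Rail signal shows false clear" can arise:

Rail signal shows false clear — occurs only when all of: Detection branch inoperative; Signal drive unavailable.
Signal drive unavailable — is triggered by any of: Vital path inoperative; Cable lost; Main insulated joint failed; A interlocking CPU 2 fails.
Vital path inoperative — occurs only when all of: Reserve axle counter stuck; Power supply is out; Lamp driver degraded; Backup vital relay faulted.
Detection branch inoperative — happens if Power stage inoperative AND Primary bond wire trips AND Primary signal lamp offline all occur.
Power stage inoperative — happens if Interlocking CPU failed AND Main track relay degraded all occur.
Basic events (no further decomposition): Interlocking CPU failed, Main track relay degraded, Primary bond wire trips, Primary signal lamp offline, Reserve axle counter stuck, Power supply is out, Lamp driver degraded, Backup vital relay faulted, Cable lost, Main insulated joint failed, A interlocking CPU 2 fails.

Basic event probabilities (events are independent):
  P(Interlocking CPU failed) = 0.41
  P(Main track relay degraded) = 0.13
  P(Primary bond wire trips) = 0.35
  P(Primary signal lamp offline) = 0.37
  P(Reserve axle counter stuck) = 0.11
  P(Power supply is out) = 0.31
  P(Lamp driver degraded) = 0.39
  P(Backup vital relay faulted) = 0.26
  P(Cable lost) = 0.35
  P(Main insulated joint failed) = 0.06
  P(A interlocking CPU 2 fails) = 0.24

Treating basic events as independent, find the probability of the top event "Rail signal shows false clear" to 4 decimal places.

0.0037

P(Power stage inoperative) [AND] = 0.41 × 0.13 = 0.053300
P(Detection branch inoperative) [AND] = 0.053300 × 0.35 × 0.37 = 0.006902
P(Vital path inoperative) [AND] = 0.11 × 0.31 × 0.39 × 0.26 = 0.003458
P(Signal drive unavailable) [OR] = 1 − (1−0.003458) × (1−0.35) × (1−0.06) × (1−0.24) = 0.537246
P(Rail signal shows false clear) [AND] = 0.006902 × 0.537246 = 0.003708
Rounded to 4 decimal places: P(Rail signal shows false clear) ≈ 0.0037.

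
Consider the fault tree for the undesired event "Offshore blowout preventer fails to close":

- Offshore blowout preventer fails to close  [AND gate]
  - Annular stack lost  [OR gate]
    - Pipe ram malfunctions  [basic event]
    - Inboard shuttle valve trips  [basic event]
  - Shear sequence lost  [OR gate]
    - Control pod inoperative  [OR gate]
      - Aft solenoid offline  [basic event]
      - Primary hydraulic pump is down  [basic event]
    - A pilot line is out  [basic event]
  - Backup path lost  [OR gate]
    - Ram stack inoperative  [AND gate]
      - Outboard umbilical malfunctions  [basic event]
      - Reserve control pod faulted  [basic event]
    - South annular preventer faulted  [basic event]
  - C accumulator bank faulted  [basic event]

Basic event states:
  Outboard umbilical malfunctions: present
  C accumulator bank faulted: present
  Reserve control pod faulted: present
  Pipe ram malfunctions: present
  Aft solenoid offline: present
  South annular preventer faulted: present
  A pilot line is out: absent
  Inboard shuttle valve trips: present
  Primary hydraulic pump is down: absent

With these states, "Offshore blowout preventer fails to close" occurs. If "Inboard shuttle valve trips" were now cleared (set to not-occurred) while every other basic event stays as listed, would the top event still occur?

Counterfactual: set "Inboard shuttle valve trips" to not occurred.
Annular stack lost [OR]: Pipe ram malfunctions=occurs, Inboard shuttle valve trips=not → at least one input occurs → occurs.
Control pod inoperative [OR]: Aft solenoid offline=occurs, Primary hydraulic pump is down=not → at least one input occurs → occurs.
Shear sequence lost [OR]: Control pod inoperative=occurs, A pilot line is out=not → at least one input occurs → occurs.
Ram stack inoperative [AND]: Outboard umbilical malfunctions=occurs, Reserve control pod faulted=occurs → all inputs occur → occurs.
Backup path lost [OR]: Ram stack inoperative=occurs, South annular preventer faulted=occurs → at least one input occurs → occurs.
Offshore blowout preventer fails to close [AND]: Annular stack lost=occurs, Shear sequence lost=occurs, Backup path lost=occurs, C accumulator bank faulted=occurs → all inputs occur → occurs.

Yes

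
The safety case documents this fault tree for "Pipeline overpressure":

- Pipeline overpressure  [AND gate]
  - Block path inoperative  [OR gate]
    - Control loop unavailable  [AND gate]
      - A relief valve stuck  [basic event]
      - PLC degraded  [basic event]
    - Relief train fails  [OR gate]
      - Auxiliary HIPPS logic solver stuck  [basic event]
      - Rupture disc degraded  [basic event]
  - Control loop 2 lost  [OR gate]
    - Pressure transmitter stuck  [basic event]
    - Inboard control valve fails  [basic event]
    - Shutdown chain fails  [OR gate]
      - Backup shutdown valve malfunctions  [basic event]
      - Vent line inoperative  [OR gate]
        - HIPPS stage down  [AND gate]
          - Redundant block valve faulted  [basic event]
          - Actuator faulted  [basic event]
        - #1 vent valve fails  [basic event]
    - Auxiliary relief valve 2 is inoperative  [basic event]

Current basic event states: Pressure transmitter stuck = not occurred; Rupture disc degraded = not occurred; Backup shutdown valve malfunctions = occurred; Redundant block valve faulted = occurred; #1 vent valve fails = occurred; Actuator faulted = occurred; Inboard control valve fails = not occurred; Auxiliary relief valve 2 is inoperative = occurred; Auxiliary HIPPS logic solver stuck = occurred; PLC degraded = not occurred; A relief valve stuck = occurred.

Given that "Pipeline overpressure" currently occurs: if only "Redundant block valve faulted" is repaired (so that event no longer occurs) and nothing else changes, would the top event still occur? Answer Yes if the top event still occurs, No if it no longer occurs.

Counterfactual: set "Redundant block valve faulted" to not occurred.
Control loop unavailable [AND]: A relief valve stuck=occurs, PLC degraded=not → not all inputs occur → does not occur.
Relief train fails [OR]: Auxiliary HIPPS logic solver stuck=occurs, Rupture disc degraded=not → at least one input occurs → occurs.
Block path inoperative [OR]: Control loop unavailable=not, Relief train fails=occurs → at least one input occurs → occurs.
HIPPS stage down [AND]: Redundant block valve faulted=not, Actuator faulted=occurs → not all inputs occur → does not occur.
Vent line inoperative [OR]: HIPPS stage down=not, #1 vent valve fails=occurs → at least one input occurs → occurs.
Shutdown chain fails [OR]: Backup shutdown valve malfunctions=occurs, Vent line inoperative=occurs → at least one input occurs → occurs.
Control loop 2 lost [OR]: Pressure transmitter stuck=not, Inboard control valve fails=not, Shutdown chain fails=occurs, Auxiliary relief valve 2 is inoperative=occurs → at least one input occurs → occurs.
Pipeline overpressure [AND]: Block path inoperative=occurs, Control loop 2 lost=occurs → all inputs occur → occurs.

Yes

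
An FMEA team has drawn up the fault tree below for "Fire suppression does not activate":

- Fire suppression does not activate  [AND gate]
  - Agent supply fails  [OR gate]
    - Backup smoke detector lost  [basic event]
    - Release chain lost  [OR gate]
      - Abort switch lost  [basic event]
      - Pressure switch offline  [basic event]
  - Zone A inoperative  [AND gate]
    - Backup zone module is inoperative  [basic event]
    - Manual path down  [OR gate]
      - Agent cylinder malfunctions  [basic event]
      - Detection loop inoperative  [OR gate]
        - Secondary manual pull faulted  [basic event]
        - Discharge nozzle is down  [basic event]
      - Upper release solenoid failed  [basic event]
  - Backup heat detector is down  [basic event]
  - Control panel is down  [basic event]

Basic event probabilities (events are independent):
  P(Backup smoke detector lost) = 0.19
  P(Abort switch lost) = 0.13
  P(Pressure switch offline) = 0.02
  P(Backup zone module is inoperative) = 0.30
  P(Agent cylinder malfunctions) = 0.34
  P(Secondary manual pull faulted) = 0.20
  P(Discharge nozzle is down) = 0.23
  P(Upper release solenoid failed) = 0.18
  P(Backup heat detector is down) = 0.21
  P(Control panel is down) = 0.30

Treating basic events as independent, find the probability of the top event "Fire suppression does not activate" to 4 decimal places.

0.0039

P(Release chain lost) [OR] = 1 − (1−0.13) × (1−0.02) = 0.147400
P(Agent supply fails) [OR] = 1 − (1−0.19) × (1−0.147400) = 0.309394
P(Detection loop inoperative) [OR] = 1 − (1−0.20) × (1−0.23) = 0.384000
P(Manual path down) [OR] = 1 − (1−0.34) × (1−0.384000) × (1−0.18) = 0.666621
P(Zone A inoperative) [AND] = 0.30 × 0.666621 = 0.199986
P(Fire suppression does not activate) [AND] = 0.309394 × 0.199986 × 0.21 × 0.30 = 0.003898
Rounded to 4 decimal places: P(Fire suppression does not activate) ≈ 0.0039.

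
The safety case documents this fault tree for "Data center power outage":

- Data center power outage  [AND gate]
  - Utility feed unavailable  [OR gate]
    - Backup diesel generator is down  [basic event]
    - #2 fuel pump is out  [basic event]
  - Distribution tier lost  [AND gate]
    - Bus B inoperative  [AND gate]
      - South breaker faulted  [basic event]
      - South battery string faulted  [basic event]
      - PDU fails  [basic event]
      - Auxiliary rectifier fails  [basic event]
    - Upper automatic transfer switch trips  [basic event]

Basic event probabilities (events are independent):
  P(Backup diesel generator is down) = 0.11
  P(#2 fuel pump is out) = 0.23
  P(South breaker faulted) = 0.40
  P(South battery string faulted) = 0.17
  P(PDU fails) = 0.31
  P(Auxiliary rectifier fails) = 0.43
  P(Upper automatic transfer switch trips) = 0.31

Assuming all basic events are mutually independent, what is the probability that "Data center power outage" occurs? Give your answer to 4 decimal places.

P(Utility feed unavailable) [OR] = 1 − (1−0.11) × (1−0.23) = 0.314700
P(Bus B inoperative) [AND] = 0.40 × 0.17 × 0.31 × 0.43 = 0.009064
P(Distribution tier lost) [AND] = 0.009064 × 0.31 = 0.002810
P(Data center power outage) [AND] = 0.314700 × 0.002810 = 0.000884
Rounded to 4 decimal places: P(Data center power outage) ≈ 0.0009.

0.0009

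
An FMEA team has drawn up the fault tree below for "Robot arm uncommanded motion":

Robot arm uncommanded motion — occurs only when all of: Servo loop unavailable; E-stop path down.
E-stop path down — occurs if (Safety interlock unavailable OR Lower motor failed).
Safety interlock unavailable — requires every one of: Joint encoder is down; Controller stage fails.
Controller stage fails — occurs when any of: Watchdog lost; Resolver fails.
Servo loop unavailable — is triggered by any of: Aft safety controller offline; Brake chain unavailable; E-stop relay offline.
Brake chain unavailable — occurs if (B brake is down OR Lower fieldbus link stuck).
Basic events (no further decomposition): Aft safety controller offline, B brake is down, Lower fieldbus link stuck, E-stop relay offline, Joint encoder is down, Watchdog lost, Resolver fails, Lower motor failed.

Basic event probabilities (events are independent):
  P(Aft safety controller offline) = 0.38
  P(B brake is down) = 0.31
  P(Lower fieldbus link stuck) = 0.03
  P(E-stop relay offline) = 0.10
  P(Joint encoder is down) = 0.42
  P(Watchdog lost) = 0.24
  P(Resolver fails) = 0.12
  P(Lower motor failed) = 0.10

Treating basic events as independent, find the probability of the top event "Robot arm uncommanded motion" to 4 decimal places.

0.1411

P(Brake chain unavailable) [OR] = 1 − (1−0.31) × (1−0.03) = 0.330700
P(Servo loop unavailable) [OR] = 1 − (1−0.38) × (1−0.330700) × (1−0.10) = 0.626531
P(Controller stage fails) [OR] = 1 − (1−0.24) × (1−0.12) = 0.331200
P(Safety interlock unavailable) [AND] = 0.42 × 0.331200 = 0.139104
P(E-stop path down) [OR] = 1 − (1−0.139104) × (1−0.10) = 0.225194
P(Robot arm uncommanded motion) [AND] = 0.626531 × 0.225194 = 0.141091
Rounded to 4 decimal places: P(Robot arm uncommanded motion) ≈ 0.1411.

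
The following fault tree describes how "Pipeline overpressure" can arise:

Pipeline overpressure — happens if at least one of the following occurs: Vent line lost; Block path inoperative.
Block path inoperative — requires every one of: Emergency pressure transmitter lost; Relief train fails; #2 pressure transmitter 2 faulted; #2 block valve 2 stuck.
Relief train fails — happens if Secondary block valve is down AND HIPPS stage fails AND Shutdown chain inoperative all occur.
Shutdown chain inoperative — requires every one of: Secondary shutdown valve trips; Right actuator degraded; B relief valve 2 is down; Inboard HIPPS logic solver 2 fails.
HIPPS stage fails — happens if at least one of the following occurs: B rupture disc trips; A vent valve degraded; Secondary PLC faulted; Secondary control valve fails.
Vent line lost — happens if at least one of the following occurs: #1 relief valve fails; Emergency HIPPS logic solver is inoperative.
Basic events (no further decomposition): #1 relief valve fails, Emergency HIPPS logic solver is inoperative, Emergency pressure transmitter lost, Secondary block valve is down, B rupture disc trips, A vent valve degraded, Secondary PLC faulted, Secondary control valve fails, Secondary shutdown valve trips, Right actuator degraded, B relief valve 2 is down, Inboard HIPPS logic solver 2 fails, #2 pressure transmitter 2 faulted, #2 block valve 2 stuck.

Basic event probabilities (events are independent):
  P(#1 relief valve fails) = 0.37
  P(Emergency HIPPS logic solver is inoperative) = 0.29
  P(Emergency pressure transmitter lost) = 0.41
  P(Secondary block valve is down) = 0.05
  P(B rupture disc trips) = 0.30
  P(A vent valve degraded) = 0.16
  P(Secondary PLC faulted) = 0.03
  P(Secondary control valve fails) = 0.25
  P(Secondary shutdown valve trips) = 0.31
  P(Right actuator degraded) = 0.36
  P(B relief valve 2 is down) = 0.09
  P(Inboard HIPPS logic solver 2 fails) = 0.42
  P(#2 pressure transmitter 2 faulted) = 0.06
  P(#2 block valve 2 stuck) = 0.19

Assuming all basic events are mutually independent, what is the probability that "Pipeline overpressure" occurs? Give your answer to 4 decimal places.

0.5527

P(Vent line lost) [OR] = 1 − (1−0.37) × (1−0.29) = 0.552700
P(HIPPS stage fails) [OR] = 1 − (1−0.30) × (1−0.16) × (1−0.03) × (1−0.25) = 0.572230
P(Shutdown chain inoperative) [AND] = 0.31 × 0.36 × 0.09 × 0.42 = 0.004218
P(Relief train fails) [AND] = 0.05 × 0.572230 × 0.004218 = 0.000121
P(Block path inoperative) [AND] = 0.41 × 0.000121 × 0.06 × 0.19 = 0.000001
P(Pipeline overpressure) [OR] = 1 − (1−0.552700) × (1−0.000001) = 0.552700
Rounded to 4 decimal places: P(Pipeline overpressure) ≈ 0.5527.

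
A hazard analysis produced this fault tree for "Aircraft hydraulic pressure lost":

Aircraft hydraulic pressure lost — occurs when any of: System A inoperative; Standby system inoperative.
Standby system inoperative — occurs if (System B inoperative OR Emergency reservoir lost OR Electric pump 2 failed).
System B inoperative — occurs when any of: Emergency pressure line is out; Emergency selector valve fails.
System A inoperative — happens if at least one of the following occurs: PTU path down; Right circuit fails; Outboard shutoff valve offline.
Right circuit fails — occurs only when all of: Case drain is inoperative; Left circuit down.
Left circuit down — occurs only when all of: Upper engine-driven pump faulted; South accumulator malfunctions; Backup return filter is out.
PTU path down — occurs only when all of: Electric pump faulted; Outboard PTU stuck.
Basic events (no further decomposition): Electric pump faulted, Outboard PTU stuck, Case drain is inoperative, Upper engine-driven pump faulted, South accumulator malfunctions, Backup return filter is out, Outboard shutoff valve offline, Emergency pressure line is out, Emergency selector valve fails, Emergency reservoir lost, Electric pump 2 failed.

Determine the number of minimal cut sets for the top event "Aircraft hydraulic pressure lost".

PTU path down [AND]: one cut set from each child combined → 1 × 1 = 1 cut set(s).
Left circuit down [AND]: one cut set from each child combined → 1 × 1 × 1 = 1 cut set(s).
Right circuit fails [AND]: one cut set from each child combined → 1 × 1 = 1 cut set(s).
System A inoperative [OR]: union of children's cut sets → 3 cut set(s).
System B inoperative [OR]: union of children's cut sets → 2 cut set(s).
Standby system inoperative [OR]: union of children's cut sets → 4 cut set(s).
Aircraft hydraulic pressure lost [OR]: union of children's cut sets → 7 cut set(s).
Minimal cut sets: {Electric pump faulted, Outboard PTU stuck}; {Backup return filter is out, Case drain is inoperative, South accumulator malfunctions, Upper engine-driven pump faulted}; {Outboard shutoff valve offline}; {Emergency pressure line is out}; {Emergency selector valve fails}; {Emergency reservoir lost}; {Electric pump 2 failed}.

7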